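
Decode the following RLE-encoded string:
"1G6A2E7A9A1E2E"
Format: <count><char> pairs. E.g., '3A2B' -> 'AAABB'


Expanding each <count><char> pair:
  1G -> 'G'
  6A -> 'AAAAAA'
  2E -> 'EE'
  7A -> 'AAAAAAA'
  9A -> 'AAAAAAAAA'
  1E -> 'E'
  2E -> 'EE'

Decoded = GAAAAAAEEAAAAAAAAAAAAAAAAEEE


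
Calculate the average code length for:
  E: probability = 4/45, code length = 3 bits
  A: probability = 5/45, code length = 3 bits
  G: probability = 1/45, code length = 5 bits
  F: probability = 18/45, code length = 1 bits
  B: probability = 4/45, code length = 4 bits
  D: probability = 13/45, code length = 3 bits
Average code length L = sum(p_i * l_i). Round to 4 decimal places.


Weighted contributions p_i * l_i:
  E: (4/45) * 3 = 12/45
  A: (5/45) * 3 = 15/45
  G: (1/45) * 5 = 5/45
  F: (18/45) * 1 = 18/45
  B: (4/45) * 4 = 16/45
  D: (13/45) * 3 = 39/45
Sum = (12 + 15 + 5 + 18 + 16 + 39)/45 = 105/45

L = 105/45 = 2.3333 bits/symbol


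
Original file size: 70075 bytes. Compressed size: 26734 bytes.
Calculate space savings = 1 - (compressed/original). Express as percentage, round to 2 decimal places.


ratio = compressed/original = 26734/70075 = 0.381506
savings = 1 - ratio = 1 - 0.381506 = 0.618494
as a percentage: 0.618494 * 100 = 61.85%

Space savings = 1 - 26734/70075 = 61.85%


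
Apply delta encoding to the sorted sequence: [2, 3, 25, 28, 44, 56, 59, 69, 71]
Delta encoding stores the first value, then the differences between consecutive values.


First value: 2
Deltas:
  3 - 2 = 1
  25 - 3 = 22
  28 - 25 = 3
  44 - 28 = 16
  56 - 44 = 12
  59 - 56 = 3
  69 - 59 = 10
  71 - 69 = 2


Delta encoded: [2, 1, 22, 3, 16, 12, 3, 10, 2]


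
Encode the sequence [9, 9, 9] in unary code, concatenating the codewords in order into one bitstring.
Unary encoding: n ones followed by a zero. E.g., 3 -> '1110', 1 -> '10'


Encode each number as n ones followed by a terminating 0:
  9 -> 1111111110 (10 bits)
  9 -> 1111111110 (10 bits)
  9 -> 1111111110 (10 bits)
Total length = 10 + 10 + 10 = 30 bits.

Unary([9, 9, 9]) = 111111111011111111101111111110 (30 bits)


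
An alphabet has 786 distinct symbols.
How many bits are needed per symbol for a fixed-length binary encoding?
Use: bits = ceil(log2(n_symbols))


log2(786) = 9.6184
Bracket: 2^9 = 512 < 786 <= 2^10 = 1024
So ceil(log2(786)) = 10

bits = ceil(log2(786)) = ceil(9.6184) = 10 bits


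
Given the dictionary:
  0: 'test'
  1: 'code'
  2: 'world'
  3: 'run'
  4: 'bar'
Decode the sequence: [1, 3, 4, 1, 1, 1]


Look up each index in the dictionary:
  1 -> 'code'
  3 -> 'run'
  4 -> 'bar'
  1 -> 'code'
  1 -> 'code'
  1 -> 'code'

Decoded: "code run bar code code code"


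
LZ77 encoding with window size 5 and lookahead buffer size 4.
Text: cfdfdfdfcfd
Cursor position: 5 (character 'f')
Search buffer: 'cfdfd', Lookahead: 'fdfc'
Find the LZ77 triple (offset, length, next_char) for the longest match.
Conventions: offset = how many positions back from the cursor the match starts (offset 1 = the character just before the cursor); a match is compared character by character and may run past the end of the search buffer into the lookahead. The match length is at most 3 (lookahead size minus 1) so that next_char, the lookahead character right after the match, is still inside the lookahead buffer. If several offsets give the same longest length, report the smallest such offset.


Try each offset into the search buffer:
  offset=1 (pos 4, char 'd'): match length 0
  offset=2 (pos 3, char 'f'): match length 3
  offset=3 (pos 2, char 'd'): match length 0
  offset=4 (pos 1, char 'f'): match length 3
  offset=5 (pos 0, char 'c'): match length 0
Longest match has length 3, found at offsets 2, 4; take the smallest, offset 2.
next_char = character at position 5 + 3 = 8 -> 'c'

Best match: offset=2, length=3 (matching 'fdf' starting at position 3)
LZ77 triple: (2, 3, 'c')


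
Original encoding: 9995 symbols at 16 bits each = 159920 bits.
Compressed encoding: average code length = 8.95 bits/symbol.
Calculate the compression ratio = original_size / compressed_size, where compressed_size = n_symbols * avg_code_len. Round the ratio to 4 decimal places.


original_size = n_symbols * orig_bits = 9995 * 16 = 159920 bits
compressed_size = n_symbols * avg_code_len = 9995 * 8.95 = 89455.25 bits
ratio = original_size / compressed_size = 159920 / 89455.25 = 1.7877

Compression ratio = 1.7877


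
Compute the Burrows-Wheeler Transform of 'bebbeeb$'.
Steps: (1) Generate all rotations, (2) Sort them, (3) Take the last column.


Rotations (sorted):
  0: $bebbeeb -> last char: b
  1: b$bebbee -> last char: e
  2: bbeeb$be -> last char: e
  3: bebbeeb$ -> last char: $
  4: beeb$beb -> last char: b
  5: eb$bebbe -> last char: e
  6: ebbeeb$b -> last char: b
  7: eeb$bebb -> last char: b


BWT = bee$bebb


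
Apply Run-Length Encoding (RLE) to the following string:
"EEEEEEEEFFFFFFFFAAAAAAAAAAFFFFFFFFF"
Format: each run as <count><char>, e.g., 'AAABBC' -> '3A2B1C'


Scanning runs left to right:
  i=0: run of 'E' x 8 -> '8E'
  i=8: run of 'F' x 8 -> '8F'
  i=16: run of 'A' x 10 -> '10A'
  i=26: run of 'F' x 9 -> '9F'

RLE = 8E8F10A9F


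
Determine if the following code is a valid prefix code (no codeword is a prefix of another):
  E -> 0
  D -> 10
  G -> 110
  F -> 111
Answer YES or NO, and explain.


Checking each pair (does one codeword prefix another?):
  E='0' vs D='10': no prefix
  E='0' vs G='110': no prefix
  E='0' vs F='111': no prefix
  D='10' vs E='0': no prefix
  D='10' vs G='110': no prefix
  D='10' vs F='111': no prefix
  G='110' vs E='0': no prefix
  G='110' vs D='10': no prefix
  G='110' vs F='111': no prefix
  F='111' vs E='0': no prefix
  F='111' vs D='10': no prefix
  F='111' vs G='110': no prefix
No violation found over all pairs.

YES -- this is a valid prefix code. No codeword is a prefix of any other codeword.


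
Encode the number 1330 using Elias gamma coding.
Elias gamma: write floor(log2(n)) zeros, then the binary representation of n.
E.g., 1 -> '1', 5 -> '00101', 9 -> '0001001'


num_bits = floor(log2(1330)) + 1 = 11
leading_zeros = num_bits - 1 = 10
binary(1330) = 10100110010

Elias gamma(1330) = '0000000000' + '10100110010' = 000000000010100110010 (21 bits)


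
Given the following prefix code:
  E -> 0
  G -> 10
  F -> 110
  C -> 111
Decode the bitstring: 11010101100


Decoding step by step:
Bits 110 -> F
Bits 10 -> G
Bits 10 -> G
Bits 110 -> F
Bits 0 -> E


Decoded message: FGGFE


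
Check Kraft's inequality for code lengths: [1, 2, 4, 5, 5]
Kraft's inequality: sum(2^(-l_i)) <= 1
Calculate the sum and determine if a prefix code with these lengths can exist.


Sum = 2^(-1) + 2^(-2) + 2^(-4) + 2^(-5) + 2^(-5)
    = 0.5 + 0.25 + 0.0625 + 0.03125 + 0.03125
    = 28/32 = 0.875
Since 0.875 <= 1, Kraft's inequality IS satisfied.
A prefix code with these lengths CAN exist.

Kraft sum = 0.875. Satisfied.


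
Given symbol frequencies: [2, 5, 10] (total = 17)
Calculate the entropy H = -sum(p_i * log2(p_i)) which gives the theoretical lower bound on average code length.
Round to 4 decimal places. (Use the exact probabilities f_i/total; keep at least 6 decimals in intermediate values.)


Per-symbol terms -p_i * log2(p_i) with p_i = f_i/17:
  p = 2/17 = 0.117647: log2(p) = -3.087463, -p*log2(p) = 0.363231
  p = 5/17 = 0.294118: log2(p) = -1.765535, -p*log2(p) = 0.519275
  p = 10/17 = 0.588235: log2(p) = -0.765535, -p*log2(p) = 0.450315
H = 0.363231 + 0.519275 + 0.450315 = 1.332821

H = 1.3328 bits/symbol


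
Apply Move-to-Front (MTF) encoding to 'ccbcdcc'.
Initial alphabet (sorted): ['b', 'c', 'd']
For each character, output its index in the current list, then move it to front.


MTF encoding:
'c': index 1 in ['b', 'c', 'd'] -> ['c', 'b', 'd']
'c': index 0 in ['c', 'b', 'd'] -> ['c', 'b', 'd']
'b': index 1 in ['c', 'b', 'd'] -> ['b', 'c', 'd']
'c': index 1 in ['b', 'c', 'd'] -> ['c', 'b', 'd']
'd': index 2 in ['c', 'b', 'd'] -> ['d', 'c', 'b']
'c': index 1 in ['d', 'c', 'b'] -> ['c', 'd', 'b']
'c': index 0 in ['c', 'd', 'b'] -> ['c', 'd', 'b']


Output: [1, 0, 1, 1, 2, 1, 0]


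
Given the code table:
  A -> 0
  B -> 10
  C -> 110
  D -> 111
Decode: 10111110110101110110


Decoding:
10 -> B
111 -> D
110 -> C
110 -> C
10 -> B
111 -> D
0 -> A
110 -> C


Result: BDCCBDAC


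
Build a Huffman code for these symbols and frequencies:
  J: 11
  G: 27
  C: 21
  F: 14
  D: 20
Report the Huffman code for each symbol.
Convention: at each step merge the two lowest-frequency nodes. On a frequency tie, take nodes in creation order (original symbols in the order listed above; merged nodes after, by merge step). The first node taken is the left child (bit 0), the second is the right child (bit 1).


Huffman tree construction:
Step 1: Merge J(11) + F(14) = 25
Step 2: Merge D(20) + C(21) = 41
Step 3: Merge (J+F)(25) + G(27) = 52
Step 4: Merge (D+C)(41) + ((J+F)+G)(52) = 93
Read each symbol's code off the tree from the root (left child = 0, right child = 1).

Codes:
  J: 100 (length 3)
  G: 11 (length 2)
  C: 01 (length 2)
  F: 101 (length 3)
  D: 00 (length 2)
Average code length: 211/93 = 2.2688 bits/symbol


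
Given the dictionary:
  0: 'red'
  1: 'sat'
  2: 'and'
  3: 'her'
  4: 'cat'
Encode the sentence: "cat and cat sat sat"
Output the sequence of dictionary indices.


Look up each word in the dictionary:
  'cat' -> 4
  'and' -> 2
  'cat' -> 4
  'sat' -> 1
  'sat' -> 1

Encoded: [4, 2, 4, 1, 1]


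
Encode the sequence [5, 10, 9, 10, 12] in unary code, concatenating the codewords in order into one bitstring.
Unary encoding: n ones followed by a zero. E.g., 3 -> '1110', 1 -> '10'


Encode each number as n ones followed by a terminating 0:
  5 -> 111110 (6 bits)
  10 -> 11111111110 (11 bits)
  9 -> 1111111110 (10 bits)
  10 -> 11111111110 (11 bits)
  12 -> 1111111111110 (13 bits)
Total length = 6 + 11 + 10 + 11 + 13 = 51 bits.

Unary([5, 10, 9, 10, 12]) = 111110111111111101111111110111111111101111111111110 (51 bits)


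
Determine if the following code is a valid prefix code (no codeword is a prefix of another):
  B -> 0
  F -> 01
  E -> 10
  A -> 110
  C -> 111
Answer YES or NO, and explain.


Checking each pair (does one codeword prefix another?):
  B='0' vs F='01': prefix -- VIOLATION

NO -- this is NOT a valid prefix code. B (0) is a prefix of F (01).


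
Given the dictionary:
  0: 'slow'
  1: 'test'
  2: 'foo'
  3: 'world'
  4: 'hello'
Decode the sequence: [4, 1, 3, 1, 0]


Look up each index in the dictionary:
  4 -> 'hello'
  1 -> 'test'
  3 -> 'world'
  1 -> 'test'
  0 -> 'slow'

Decoded: "hello test world test slow"


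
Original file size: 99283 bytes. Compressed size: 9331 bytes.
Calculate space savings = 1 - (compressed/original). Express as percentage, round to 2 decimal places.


ratio = compressed/original = 9331/99283 = 0.093984
savings = 1 - ratio = 1 - 0.093984 = 0.906016
as a percentage: 0.906016 * 100 = 90.6%

Space savings = 1 - 9331/99283 = 90.6%


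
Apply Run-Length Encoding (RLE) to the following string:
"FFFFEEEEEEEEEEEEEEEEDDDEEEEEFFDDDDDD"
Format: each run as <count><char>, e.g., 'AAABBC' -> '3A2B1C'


Scanning runs left to right:
  i=0: run of 'F' x 4 -> '4F'
  i=4: run of 'E' x 16 -> '16E'
  i=20: run of 'D' x 3 -> '3D'
  i=23: run of 'E' x 5 -> '5E'
  i=28: run of 'F' x 2 -> '2F'
  i=30: run of 'D' x 6 -> '6D'

RLE = 4F16E3D5E2F6D


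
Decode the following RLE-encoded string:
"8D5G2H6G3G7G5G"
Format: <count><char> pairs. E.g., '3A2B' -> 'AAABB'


Expanding each <count><char> pair:
  8D -> 'DDDDDDDD'
  5G -> 'GGGGG'
  2H -> 'HH'
  6G -> 'GGGGGG'
  3G -> 'GGG'
  7G -> 'GGGGGGG'
  5G -> 'GGGGG'

Decoded = DDDDDDDDGGGGGHHGGGGGGGGGGGGGGGGGGGGG


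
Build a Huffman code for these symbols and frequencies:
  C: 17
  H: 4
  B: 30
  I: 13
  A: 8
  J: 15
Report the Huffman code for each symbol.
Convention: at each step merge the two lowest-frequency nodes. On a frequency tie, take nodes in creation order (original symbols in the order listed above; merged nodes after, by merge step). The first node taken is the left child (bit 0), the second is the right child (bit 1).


Huffman tree construction:
Step 1: Merge H(4) + A(8) = 12
Step 2: Merge (H+A)(12) + I(13) = 25
Step 3: Merge J(15) + C(17) = 32
Step 4: Merge ((H+A)+I)(25) + B(30) = 55
Step 5: Merge (J+C)(32) + (((H+A)+I)+B)(55) = 87
Read each symbol's code off the tree from the root (left child = 0, right child = 1).

Codes:
  C: 01 (length 2)
  H: 1000 (length 4)
  B: 11 (length 2)
  I: 101 (length 3)
  A: 1001 (length 4)
  J: 00 (length 2)
Average code length: 211/87 = 2.4253 bits/symbol


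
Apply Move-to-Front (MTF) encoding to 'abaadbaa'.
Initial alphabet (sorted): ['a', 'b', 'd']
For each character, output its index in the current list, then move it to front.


MTF encoding:
'a': index 0 in ['a', 'b', 'd'] -> ['a', 'b', 'd']
'b': index 1 in ['a', 'b', 'd'] -> ['b', 'a', 'd']
'a': index 1 in ['b', 'a', 'd'] -> ['a', 'b', 'd']
'a': index 0 in ['a', 'b', 'd'] -> ['a', 'b', 'd']
'd': index 2 in ['a', 'b', 'd'] -> ['d', 'a', 'b']
'b': index 2 in ['d', 'a', 'b'] -> ['b', 'd', 'a']
'a': index 2 in ['b', 'd', 'a'] -> ['a', 'b', 'd']
'a': index 0 in ['a', 'b', 'd'] -> ['a', 'b', 'd']


Output: [0, 1, 1, 0, 2, 2, 2, 0]


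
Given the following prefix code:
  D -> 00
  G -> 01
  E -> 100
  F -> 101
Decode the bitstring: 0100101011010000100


Decoding step by step:
Bits 01 -> G
Bits 00 -> D
Bits 101 -> F
Bits 01 -> G
Bits 101 -> F
Bits 00 -> D
Bits 00 -> D
Bits 100 -> E


Decoded message: GDFGFDDE


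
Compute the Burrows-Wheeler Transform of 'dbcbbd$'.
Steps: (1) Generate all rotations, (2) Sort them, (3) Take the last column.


Rotations (sorted):
  0: $dbcbbd -> last char: d
  1: bbd$dbc -> last char: c
  2: bcbbd$d -> last char: d
  3: bd$dbcb -> last char: b
  4: cbbd$db -> last char: b
  5: d$dbcbb -> last char: b
  6: dbcbbd$ -> last char: $


BWT = dcdbbb$


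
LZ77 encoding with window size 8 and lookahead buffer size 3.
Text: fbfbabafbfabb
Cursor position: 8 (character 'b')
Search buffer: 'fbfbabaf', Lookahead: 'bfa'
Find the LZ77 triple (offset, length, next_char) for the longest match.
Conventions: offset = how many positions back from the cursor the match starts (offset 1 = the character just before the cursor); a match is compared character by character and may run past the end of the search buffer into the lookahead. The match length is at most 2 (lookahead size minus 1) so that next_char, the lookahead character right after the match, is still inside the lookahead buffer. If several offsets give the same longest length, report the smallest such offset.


Try each offset into the search buffer:
  offset=1 (pos 7, char 'f'): match length 0
  offset=2 (pos 6, char 'a'): match length 0
  offset=3 (pos 5, char 'b'): match length 1
  offset=4 (pos 4, char 'a'): match length 0
  offset=5 (pos 3, char 'b'): match length 1
  offset=6 (pos 2, char 'f'): match length 0
  offset=7 (pos 1, char 'b'): match length 2
  offset=8 (pos 0, char 'f'): match length 0
Longest match has length 2 at offset 7.
next_char = character at position 8 + 2 = 10 -> 'a'

Best match: offset=7, length=2 (matching 'bf' starting at position 1)
LZ77 triple: (7, 2, 'a')


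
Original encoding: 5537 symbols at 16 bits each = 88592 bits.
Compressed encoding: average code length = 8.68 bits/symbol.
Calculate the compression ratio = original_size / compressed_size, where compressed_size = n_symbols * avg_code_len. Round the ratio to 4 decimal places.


original_size = n_symbols * orig_bits = 5537 * 16 = 88592 bits
compressed_size = n_symbols * avg_code_len = 5537 * 8.68 = 48061.16 bits
ratio = original_size / compressed_size = 88592 / 48061.16 = 1.8433

Compression ratio = 1.8433


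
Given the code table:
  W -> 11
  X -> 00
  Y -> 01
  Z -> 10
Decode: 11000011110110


Decoding:
11 -> W
00 -> X
00 -> X
11 -> W
11 -> W
01 -> Y
10 -> Z


Result: WXXWWYZ


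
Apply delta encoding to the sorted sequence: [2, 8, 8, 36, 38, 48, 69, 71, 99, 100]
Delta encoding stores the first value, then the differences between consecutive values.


First value: 2
Deltas:
  8 - 2 = 6
  8 - 8 = 0
  36 - 8 = 28
  38 - 36 = 2
  48 - 38 = 10
  69 - 48 = 21
  71 - 69 = 2
  99 - 71 = 28
  100 - 99 = 1


Delta encoded: [2, 6, 0, 28, 2, 10, 21, 2, 28, 1]


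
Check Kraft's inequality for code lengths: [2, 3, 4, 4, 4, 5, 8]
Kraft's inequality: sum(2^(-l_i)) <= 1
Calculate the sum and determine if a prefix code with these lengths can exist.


Sum = 2^(-2) + 2^(-3) + 2^(-4) + 2^(-4) + 2^(-4) + 2^(-5) + 2^(-8)
    = 0.25 + 0.125 + 0.0625 + 0.0625 + 0.0625 + 0.03125 + 0.00390625
    = 153/256 = 0.59765625
Since 0.59765625 <= 1, Kraft's inequality IS satisfied.
A prefix code with these lengths CAN exist.

Kraft sum = 0.59765625. Satisfied.


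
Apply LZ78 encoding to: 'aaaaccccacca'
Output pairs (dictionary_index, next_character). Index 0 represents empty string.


LZ78 encoding steps:
Dictionary: {0: ''}
Step 1: w='' (idx 0), next='a' -> output (0, 'a'), add 'a' as idx 1
Step 2: w='a' (idx 1), next='a' -> output (1, 'a'), add 'aa' as idx 2
Step 3: w='a' (idx 1), next='c' -> output (1, 'c'), add 'ac' as idx 3
Step 4: w='' (idx 0), next='c' -> output (0, 'c'), add 'c' as idx 4
Step 5: w='c' (idx 4), next='c' -> output (4, 'c'), add 'cc' as idx 5
Step 6: w='ac' (idx 3), next='c' -> output (3, 'c'), add 'acc' as idx 6
Step 7: w='a' (idx 1), end of input -> output (1, '')


Encoded: [(0, 'a'), (1, 'a'), (1, 'c'), (0, 'c'), (4, 'c'), (3, 'c'), (1, '')]


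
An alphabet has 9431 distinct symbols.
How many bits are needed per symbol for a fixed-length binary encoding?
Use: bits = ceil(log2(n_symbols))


log2(9431) = 13.2032
Bracket: 2^13 = 8192 < 9431 <= 2^14 = 16384
So ceil(log2(9431)) = 14

bits = ceil(log2(9431)) = ceil(13.2032) = 14 bits


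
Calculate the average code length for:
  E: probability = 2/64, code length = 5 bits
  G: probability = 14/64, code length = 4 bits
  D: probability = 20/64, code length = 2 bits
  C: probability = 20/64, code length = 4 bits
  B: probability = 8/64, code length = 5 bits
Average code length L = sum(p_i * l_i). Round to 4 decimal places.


Weighted contributions p_i * l_i:
  E: (2/64) * 5 = 10/64
  G: (14/64) * 4 = 56/64
  D: (20/64) * 2 = 40/64
  C: (20/64) * 4 = 80/64
  B: (8/64) * 5 = 40/64
Sum = (10 + 56 + 40 + 80 + 40)/64 = 226/64

L = 226/64 = 3.5313 bits/symbol


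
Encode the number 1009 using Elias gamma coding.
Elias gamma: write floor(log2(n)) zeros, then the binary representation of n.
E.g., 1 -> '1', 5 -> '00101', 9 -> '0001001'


num_bits = floor(log2(1009)) + 1 = 10
leading_zeros = num_bits - 1 = 9
binary(1009) = 1111110001

Elias gamma(1009) = '000000000' + '1111110001' = 0000000001111110001 (19 bits)


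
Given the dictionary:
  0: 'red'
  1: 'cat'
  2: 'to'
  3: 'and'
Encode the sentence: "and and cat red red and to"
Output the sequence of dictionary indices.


Look up each word in the dictionary:
  'and' -> 3
  'and' -> 3
  'cat' -> 1
  'red' -> 0
  'red' -> 0
  'and' -> 3
  'to' -> 2

Encoded: [3, 3, 1, 0, 0, 3, 2]


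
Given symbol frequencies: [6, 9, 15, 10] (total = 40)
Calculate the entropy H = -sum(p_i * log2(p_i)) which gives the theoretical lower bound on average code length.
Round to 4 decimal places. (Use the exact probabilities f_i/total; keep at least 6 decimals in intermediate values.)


Per-symbol terms -p_i * log2(p_i) with p_i = f_i/40:
  p = 6/40 = 0.150000: log2(p) = -2.736966, -p*log2(p) = 0.410545
  p = 9/40 = 0.225000: log2(p) = -2.152003, -p*log2(p) = 0.484201
  p = 15/40 = 0.375000: log2(p) = -1.415037, -p*log2(p) = 0.530639
  p = 10/40 = 0.250000: log2(p) = -2.000000, -p*log2(p) = 0.500000
H = 0.410545 + 0.484201 + 0.530639 + 0.500000 = 1.925385

H = 1.9254 bits/symbol


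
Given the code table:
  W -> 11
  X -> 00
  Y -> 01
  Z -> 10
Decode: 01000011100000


Decoding:
01 -> Y
00 -> X
00 -> X
11 -> W
10 -> Z
00 -> X
00 -> X


Result: YXXWZXX


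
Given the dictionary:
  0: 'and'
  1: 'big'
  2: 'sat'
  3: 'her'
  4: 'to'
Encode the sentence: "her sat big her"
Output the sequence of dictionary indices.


Look up each word in the dictionary:
  'her' -> 3
  'sat' -> 2
  'big' -> 1
  'her' -> 3

Encoded: [3, 2, 1, 3]


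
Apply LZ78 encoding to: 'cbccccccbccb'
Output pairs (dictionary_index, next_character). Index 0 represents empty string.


LZ78 encoding steps:
Dictionary: {0: ''}
Step 1: w='' (idx 0), next='c' -> output (0, 'c'), add 'c' as idx 1
Step 2: w='' (idx 0), next='b' -> output (0, 'b'), add 'b' as idx 2
Step 3: w='c' (idx 1), next='c' -> output (1, 'c'), add 'cc' as idx 3
Step 4: w='cc' (idx 3), next='c' -> output (3, 'c'), add 'ccc' as idx 4
Step 5: w='c' (idx 1), next='b' -> output (1, 'b'), add 'cb' as idx 5
Step 6: w='cc' (idx 3), next='b' -> output (3, 'b'), add 'ccb' as idx 6


Encoded: [(0, 'c'), (0, 'b'), (1, 'c'), (3, 'c'), (1, 'b'), (3, 'b')]


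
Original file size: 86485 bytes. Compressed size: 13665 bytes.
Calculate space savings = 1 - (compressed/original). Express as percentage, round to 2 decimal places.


ratio = compressed/original = 13665/86485 = 0.158004
savings = 1 - ratio = 1 - 0.158004 = 0.841996
as a percentage: 0.841996 * 100 = 84.2%

Space savings = 1 - 13665/86485 = 84.2%


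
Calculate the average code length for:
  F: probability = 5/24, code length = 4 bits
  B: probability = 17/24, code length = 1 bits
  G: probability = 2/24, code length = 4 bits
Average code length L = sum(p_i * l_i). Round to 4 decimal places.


Weighted contributions p_i * l_i:
  F: (5/24) * 4 = 20/24
  B: (17/24) * 1 = 17/24
  G: (2/24) * 4 = 8/24
Sum = (20 + 17 + 8)/24 = 45/24

L = 45/24 = 1.8750 bits/symbol


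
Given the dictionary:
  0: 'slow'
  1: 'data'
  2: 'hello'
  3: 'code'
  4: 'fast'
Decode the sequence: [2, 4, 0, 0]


Look up each index in the dictionary:
  2 -> 'hello'
  4 -> 'fast'
  0 -> 'slow'
  0 -> 'slow'

Decoded: "hello fast slow slow"


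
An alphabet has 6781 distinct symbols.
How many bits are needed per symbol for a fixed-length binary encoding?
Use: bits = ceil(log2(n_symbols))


log2(6781) = 12.7273
Bracket: 2^12 = 4096 < 6781 <= 2^13 = 8192
So ceil(log2(6781)) = 13

bits = ceil(log2(6781)) = ceil(12.7273) = 13 bits


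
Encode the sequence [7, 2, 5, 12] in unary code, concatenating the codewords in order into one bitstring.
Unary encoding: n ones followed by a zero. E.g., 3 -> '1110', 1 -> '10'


Encode each number as n ones followed by a terminating 0:
  7 -> 11111110 (8 bits)
  2 -> 110 (3 bits)
  5 -> 111110 (6 bits)
  12 -> 1111111111110 (13 bits)
Total length = 8 + 3 + 6 + 13 = 30 bits.

Unary([7, 2, 5, 12]) = 111111101101111101111111111110 (30 bits)


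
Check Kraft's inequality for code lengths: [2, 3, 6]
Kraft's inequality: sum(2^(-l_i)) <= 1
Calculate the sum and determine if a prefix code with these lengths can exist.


Sum = 2^(-2) + 2^(-3) + 2^(-6)
    = 0.25 + 0.125 + 0.015625
    = 25/64 = 0.390625
Since 0.390625 <= 1, Kraft's inequality IS satisfied.
A prefix code with these lengths CAN exist.

Kraft sum = 0.390625. Satisfied.


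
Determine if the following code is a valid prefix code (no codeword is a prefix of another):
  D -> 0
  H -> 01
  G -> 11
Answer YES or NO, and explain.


Checking each pair (does one codeword prefix another?):
  D='0' vs H='01': prefix -- VIOLATION

NO -- this is NOT a valid prefix code. D (0) is a prefix of H (01).


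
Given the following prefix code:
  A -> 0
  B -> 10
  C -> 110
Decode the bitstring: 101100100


Decoding step by step:
Bits 10 -> B
Bits 110 -> C
Bits 0 -> A
Bits 10 -> B
Bits 0 -> A


Decoded message: BCABA


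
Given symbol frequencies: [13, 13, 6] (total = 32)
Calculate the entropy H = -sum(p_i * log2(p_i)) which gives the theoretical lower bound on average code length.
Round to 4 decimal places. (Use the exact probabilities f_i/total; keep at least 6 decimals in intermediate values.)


Per-symbol terms -p_i * log2(p_i) with p_i = f_i/32:
  p = 13/32 = 0.406250: log2(p) = -1.299560, -p*log2(p) = 0.527946
  p = 13/32 = 0.406250: log2(p) = -1.299560, -p*log2(p) = 0.527946
  p = 6/32 = 0.187500: log2(p) = -2.415037, -p*log2(p) = 0.452820
H = 0.527946 + 0.527946 + 0.452820 = 1.508712

H = 1.5087 bits/symbol


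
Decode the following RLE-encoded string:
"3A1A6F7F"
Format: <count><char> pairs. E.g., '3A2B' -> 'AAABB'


Expanding each <count><char> pair:
  3A -> 'AAA'
  1A -> 'A'
  6F -> 'FFFFFF'
  7F -> 'FFFFFFF'

Decoded = AAAAFFFFFFFFFFFFF


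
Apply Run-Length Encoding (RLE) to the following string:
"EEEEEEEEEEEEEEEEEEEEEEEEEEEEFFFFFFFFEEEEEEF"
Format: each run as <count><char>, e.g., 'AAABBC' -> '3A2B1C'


Scanning runs left to right:
  i=0: run of 'E' x 28 -> '28E'
  i=28: run of 'F' x 8 -> '8F'
  i=36: run of 'E' x 6 -> '6E'
  i=42: run of 'F' x 1 -> '1F'

RLE = 28E8F6E1F


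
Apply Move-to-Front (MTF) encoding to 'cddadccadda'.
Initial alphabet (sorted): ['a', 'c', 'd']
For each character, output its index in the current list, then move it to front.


MTF encoding:
'c': index 1 in ['a', 'c', 'd'] -> ['c', 'a', 'd']
'd': index 2 in ['c', 'a', 'd'] -> ['d', 'c', 'a']
'd': index 0 in ['d', 'c', 'a'] -> ['d', 'c', 'a']
'a': index 2 in ['d', 'c', 'a'] -> ['a', 'd', 'c']
'd': index 1 in ['a', 'd', 'c'] -> ['d', 'a', 'c']
'c': index 2 in ['d', 'a', 'c'] -> ['c', 'd', 'a']
'c': index 0 in ['c', 'd', 'a'] -> ['c', 'd', 'a']
'a': index 2 in ['c', 'd', 'a'] -> ['a', 'c', 'd']
'd': index 2 in ['a', 'c', 'd'] -> ['d', 'a', 'c']
'd': index 0 in ['d', 'a', 'c'] -> ['d', 'a', 'c']
'a': index 1 in ['d', 'a', 'c'] -> ['a', 'd', 'c']


Output: [1, 2, 0, 2, 1, 2, 0, 2, 2, 0, 1]


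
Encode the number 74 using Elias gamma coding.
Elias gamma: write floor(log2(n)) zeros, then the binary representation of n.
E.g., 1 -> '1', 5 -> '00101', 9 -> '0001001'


num_bits = floor(log2(74)) + 1 = 7
leading_zeros = num_bits - 1 = 6
binary(74) = 1001010

Elias gamma(74) = '000000' + '1001010' = 0000001001010 (13 bits)


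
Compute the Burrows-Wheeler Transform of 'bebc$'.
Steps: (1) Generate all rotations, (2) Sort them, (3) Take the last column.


Rotations (sorted):
  0: $bebc -> last char: c
  1: bc$be -> last char: e
  2: bebc$ -> last char: $
  3: c$beb -> last char: b
  4: ebc$b -> last char: b


BWT = ce$bb


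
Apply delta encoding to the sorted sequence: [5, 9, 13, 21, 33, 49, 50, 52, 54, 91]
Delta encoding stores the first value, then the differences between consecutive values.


First value: 5
Deltas:
  9 - 5 = 4
  13 - 9 = 4
  21 - 13 = 8
  33 - 21 = 12
  49 - 33 = 16
  50 - 49 = 1
  52 - 50 = 2
  54 - 52 = 2
  91 - 54 = 37


Delta encoded: [5, 4, 4, 8, 12, 16, 1, 2, 2, 37]


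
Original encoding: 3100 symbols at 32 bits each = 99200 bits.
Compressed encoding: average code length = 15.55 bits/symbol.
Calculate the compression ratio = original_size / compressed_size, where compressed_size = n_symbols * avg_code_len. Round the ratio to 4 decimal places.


original_size = n_symbols * orig_bits = 3100 * 32 = 99200 bits
compressed_size = n_symbols * avg_code_len = 3100 * 15.55 = 48205.0 bits
ratio = original_size / compressed_size = 99200 / 48205.0 = 2.0579

Compression ratio = 2.0579


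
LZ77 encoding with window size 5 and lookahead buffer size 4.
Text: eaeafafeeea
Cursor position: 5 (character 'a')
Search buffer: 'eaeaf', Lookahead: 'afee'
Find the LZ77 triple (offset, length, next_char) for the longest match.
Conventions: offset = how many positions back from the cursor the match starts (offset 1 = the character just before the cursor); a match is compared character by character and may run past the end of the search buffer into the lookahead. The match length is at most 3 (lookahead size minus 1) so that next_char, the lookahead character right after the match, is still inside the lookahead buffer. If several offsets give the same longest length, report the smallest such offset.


Try each offset into the search buffer:
  offset=1 (pos 4, char 'f'): match length 0
  offset=2 (pos 3, char 'a'): match length 2
  offset=3 (pos 2, char 'e'): match length 0
  offset=4 (pos 1, char 'a'): match length 1
  offset=5 (pos 0, char 'e'): match length 0
Longest match has length 2 at offset 2.
next_char = character at position 5 + 2 = 7 -> 'e'

Best match: offset=2, length=2 (matching 'af' starting at position 3)
LZ77 triple: (2, 2, 'e')


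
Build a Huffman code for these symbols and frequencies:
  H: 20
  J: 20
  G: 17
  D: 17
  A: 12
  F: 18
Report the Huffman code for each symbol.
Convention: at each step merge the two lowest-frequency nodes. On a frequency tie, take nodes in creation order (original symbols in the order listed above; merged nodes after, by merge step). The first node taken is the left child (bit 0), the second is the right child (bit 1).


Huffman tree construction:
Step 1: Merge A(12) + G(17) = 29
Step 2: Merge D(17) + F(18) = 35
Step 3: Merge H(20) + J(20) = 40
Step 4: Merge (A+G)(29) + (D+F)(35) = 64
Step 5: Merge (H+J)(40) + ((A+G)+(D+F))(64) = 104
Read each symbol's code off the tree from the root (left child = 0, right child = 1).

Codes:
  H: 00 (length 2)
  J: 01 (length 2)
  G: 101 (length 3)
  D: 110 (length 3)
  A: 100 (length 3)
  F: 111 (length 3)
Average code length: 272/104 = 2.6154 bits/symbol


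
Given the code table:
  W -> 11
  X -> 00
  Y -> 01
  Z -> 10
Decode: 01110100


Decoding:
01 -> Y
11 -> W
01 -> Y
00 -> X


Result: YWYX


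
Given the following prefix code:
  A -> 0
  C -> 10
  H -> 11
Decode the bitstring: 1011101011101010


Decoding step by step:
Bits 10 -> C
Bits 11 -> H
Bits 10 -> C
Bits 10 -> C
Bits 11 -> H
Bits 10 -> C
Bits 10 -> C
Bits 10 -> C


Decoded message: CHCCHCCC


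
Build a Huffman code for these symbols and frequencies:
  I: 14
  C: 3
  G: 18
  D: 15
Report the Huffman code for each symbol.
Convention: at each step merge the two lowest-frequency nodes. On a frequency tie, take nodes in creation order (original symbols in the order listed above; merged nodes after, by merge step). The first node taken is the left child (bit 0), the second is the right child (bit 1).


Huffman tree construction:
Step 1: Merge C(3) + I(14) = 17
Step 2: Merge D(15) + (C+I)(17) = 32
Step 3: Merge G(18) + (D+(C+I))(32) = 50
Read each symbol's code off the tree from the root (left child = 0, right child = 1).

Codes:
  I: 111 (length 3)
  C: 110 (length 3)
  G: 0 (length 1)
  D: 10 (length 2)
Average code length: 99/50 = 1.9800 bits/symbol


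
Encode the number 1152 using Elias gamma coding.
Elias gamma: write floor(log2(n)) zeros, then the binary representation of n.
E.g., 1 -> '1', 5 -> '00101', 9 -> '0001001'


num_bits = floor(log2(1152)) + 1 = 11
leading_zeros = num_bits - 1 = 10
binary(1152) = 10010000000

Elias gamma(1152) = '0000000000' + '10010000000' = 000000000010010000000 (21 bits)


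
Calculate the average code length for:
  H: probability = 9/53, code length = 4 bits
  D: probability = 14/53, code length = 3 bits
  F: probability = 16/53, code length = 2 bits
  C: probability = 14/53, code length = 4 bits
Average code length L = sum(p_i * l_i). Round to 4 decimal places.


Weighted contributions p_i * l_i:
  H: (9/53) * 4 = 36/53
  D: (14/53) * 3 = 42/53
  F: (16/53) * 2 = 32/53
  C: (14/53) * 4 = 56/53
Sum = (36 + 42 + 32 + 56)/53 = 166/53

L = 166/53 = 3.1321 bits/symbol


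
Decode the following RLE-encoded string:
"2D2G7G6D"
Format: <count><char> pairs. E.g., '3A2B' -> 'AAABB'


Expanding each <count><char> pair:
  2D -> 'DD'
  2G -> 'GG'
  7G -> 'GGGGGGG'
  6D -> 'DDDDDD'

Decoded = DDGGGGGGGGGDDDDDD


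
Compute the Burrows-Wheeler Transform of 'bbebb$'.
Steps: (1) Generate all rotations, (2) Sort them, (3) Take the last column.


Rotations (sorted):
  0: $bbebb -> last char: b
  1: b$bbeb -> last char: b
  2: bb$bbe -> last char: e
  3: bbebb$ -> last char: $
  4: bebb$b -> last char: b
  5: ebb$bb -> last char: b


BWT = bbe$bb


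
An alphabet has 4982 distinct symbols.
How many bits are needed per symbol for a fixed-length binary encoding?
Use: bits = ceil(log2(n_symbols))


log2(4982) = 12.2825
Bracket: 2^12 = 4096 < 4982 <= 2^13 = 8192
So ceil(log2(4982)) = 13

bits = ceil(log2(4982)) = ceil(12.2825) = 13 bits


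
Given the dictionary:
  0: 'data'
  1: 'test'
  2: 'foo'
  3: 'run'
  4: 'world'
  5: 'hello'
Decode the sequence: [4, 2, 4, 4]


Look up each index in the dictionary:
  4 -> 'world'
  2 -> 'foo'
  4 -> 'world'
  4 -> 'world'

Decoded: "world foo world world"


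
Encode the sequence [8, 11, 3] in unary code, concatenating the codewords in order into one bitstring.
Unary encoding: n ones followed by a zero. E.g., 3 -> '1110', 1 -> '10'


Encode each number as n ones followed by a terminating 0:
  8 -> 111111110 (9 bits)
  11 -> 111111111110 (12 bits)
  3 -> 1110 (4 bits)
Total length = 9 + 12 + 4 = 25 bits.

Unary([8, 11, 3]) = 1111111101111111111101110 (25 bits)


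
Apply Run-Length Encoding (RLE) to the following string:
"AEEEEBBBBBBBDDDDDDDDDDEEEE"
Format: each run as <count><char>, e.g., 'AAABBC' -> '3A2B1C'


Scanning runs left to right:
  i=0: run of 'A' x 1 -> '1A'
  i=1: run of 'E' x 4 -> '4E'
  i=5: run of 'B' x 7 -> '7B'
  i=12: run of 'D' x 10 -> '10D'
  i=22: run of 'E' x 4 -> '4E'

RLE = 1A4E7B10D4E


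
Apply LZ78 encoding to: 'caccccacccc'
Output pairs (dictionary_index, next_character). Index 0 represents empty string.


LZ78 encoding steps:
Dictionary: {0: ''}
Step 1: w='' (idx 0), next='c' -> output (0, 'c'), add 'c' as idx 1
Step 2: w='' (idx 0), next='a' -> output (0, 'a'), add 'a' as idx 2
Step 3: w='c' (idx 1), next='c' -> output (1, 'c'), add 'cc' as idx 3
Step 4: w='cc' (idx 3), next='a' -> output (3, 'a'), add 'cca' as idx 4
Step 5: w='cc' (idx 3), next='c' -> output (3, 'c'), add 'ccc' as idx 5
Step 6: w='c' (idx 1), end of input -> output (1, '')


Encoded: [(0, 'c'), (0, 'a'), (1, 'c'), (3, 'a'), (3, 'c'), (1, '')]


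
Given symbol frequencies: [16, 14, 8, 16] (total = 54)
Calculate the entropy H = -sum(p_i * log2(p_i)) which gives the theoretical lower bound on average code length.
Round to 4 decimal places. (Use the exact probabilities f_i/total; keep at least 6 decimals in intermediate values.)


Per-symbol terms -p_i * log2(p_i) with p_i = f_i/54:
  p = 16/54 = 0.296296: log2(p) = -1.754888, -p*log2(p) = 0.519967
  p = 14/54 = 0.259259: log2(p) = -1.947533, -p*log2(p) = 0.504916
  p = 8/54 = 0.148148: log2(p) = -2.754888, -p*log2(p) = 0.408131
  p = 16/54 = 0.296296: log2(p) = -1.754888, -p*log2(p) = 0.519967
H = 0.519967 + 0.504916 + 0.408131 + 0.519967 = 1.952981

H = 1.953 bits/symbol


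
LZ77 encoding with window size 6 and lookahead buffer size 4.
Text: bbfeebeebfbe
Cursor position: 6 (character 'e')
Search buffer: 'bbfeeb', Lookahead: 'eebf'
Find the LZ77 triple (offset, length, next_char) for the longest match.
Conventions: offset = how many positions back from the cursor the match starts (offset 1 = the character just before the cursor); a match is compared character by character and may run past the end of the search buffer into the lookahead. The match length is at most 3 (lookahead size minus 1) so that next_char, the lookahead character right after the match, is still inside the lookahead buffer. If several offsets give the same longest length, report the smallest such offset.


Try each offset into the search buffer:
  offset=1 (pos 5, char 'b'): match length 0
  offset=2 (pos 4, char 'e'): match length 1
  offset=3 (pos 3, char 'e'): match length 3
  offset=4 (pos 2, char 'f'): match length 0
  offset=5 (pos 1, char 'b'): match length 0
  offset=6 (pos 0, char 'b'): match length 0
Longest match has length 3 at offset 3.
next_char = character at position 6 + 3 = 9 -> 'f'

Best match: offset=3, length=3 (matching 'eeb' starting at position 3)
LZ77 triple: (3, 3, 'f')


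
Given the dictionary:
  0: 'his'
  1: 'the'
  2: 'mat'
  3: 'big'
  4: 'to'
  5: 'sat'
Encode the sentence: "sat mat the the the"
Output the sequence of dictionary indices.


Look up each word in the dictionary:
  'sat' -> 5
  'mat' -> 2
  'the' -> 1
  'the' -> 1
  'the' -> 1

Encoded: [5, 2, 1, 1, 1]


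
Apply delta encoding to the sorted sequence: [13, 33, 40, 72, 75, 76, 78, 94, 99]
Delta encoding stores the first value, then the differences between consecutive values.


First value: 13
Deltas:
  33 - 13 = 20
  40 - 33 = 7
  72 - 40 = 32
  75 - 72 = 3
  76 - 75 = 1
  78 - 76 = 2
  94 - 78 = 16
  99 - 94 = 5


Delta encoded: [13, 20, 7, 32, 3, 1, 2, 16, 5]


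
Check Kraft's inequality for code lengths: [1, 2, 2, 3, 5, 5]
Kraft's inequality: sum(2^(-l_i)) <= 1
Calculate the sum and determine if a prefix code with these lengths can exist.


Sum = 2^(-1) + 2^(-2) + 2^(-2) + 2^(-3) + 2^(-5) + 2^(-5)
    = 0.5 + 0.25 + 0.25 + 0.125 + 0.03125 + 0.03125
    = 38/32 = 1.1875
Since 1.1875 > 1, Kraft's inequality is NOT satisfied.
A prefix code with these lengths CANNOT exist.

Kraft sum = 1.1875. Not satisfied.


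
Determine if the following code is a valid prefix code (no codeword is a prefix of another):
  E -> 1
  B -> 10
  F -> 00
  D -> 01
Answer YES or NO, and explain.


Checking each pair (does one codeword prefix another?):
  E='1' vs B='10': prefix -- VIOLATION

NO -- this is NOT a valid prefix code. E (1) is a prefix of B (10).


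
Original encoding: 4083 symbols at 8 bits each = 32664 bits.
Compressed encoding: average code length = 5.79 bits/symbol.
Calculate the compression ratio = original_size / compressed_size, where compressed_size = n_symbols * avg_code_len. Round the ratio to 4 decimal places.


original_size = n_symbols * orig_bits = 4083 * 8 = 32664 bits
compressed_size = n_symbols * avg_code_len = 4083 * 5.79 = 23640.57 bits
ratio = original_size / compressed_size = 32664 / 23640.57 = 1.3817

Compression ratio = 1.3817


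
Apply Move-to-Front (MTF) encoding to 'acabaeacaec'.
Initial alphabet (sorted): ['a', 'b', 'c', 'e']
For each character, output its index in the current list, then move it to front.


MTF encoding:
'a': index 0 in ['a', 'b', 'c', 'e'] -> ['a', 'b', 'c', 'e']
'c': index 2 in ['a', 'b', 'c', 'e'] -> ['c', 'a', 'b', 'e']
'a': index 1 in ['c', 'a', 'b', 'e'] -> ['a', 'c', 'b', 'e']
'b': index 2 in ['a', 'c', 'b', 'e'] -> ['b', 'a', 'c', 'e']
'a': index 1 in ['b', 'a', 'c', 'e'] -> ['a', 'b', 'c', 'e']
'e': index 3 in ['a', 'b', 'c', 'e'] -> ['e', 'a', 'b', 'c']
'a': index 1 in ['e', 'a', 'b', 'c'] -> ['a', 'e', 'b', 'c']
'c': index 3 in ['a', 'e', 'b', 'c'] -> ['c', 'a', 'e', 'b']
'a': index 1 in ['c', 'a', 'e', 'b'] -> ['a', 'c', 'e', 'b']
'e': index 2 in ['a', 'c', 'e', 'b'] -> ['e', 'a', 'c', 'b']
'c': index 2 in ['e', 'a', 'c', 'b'] -> ['c', 'e', 'a', 'b']


Output: [0, 2, 1, 2, 1, 3, 1, 3, 1, 2, 2]


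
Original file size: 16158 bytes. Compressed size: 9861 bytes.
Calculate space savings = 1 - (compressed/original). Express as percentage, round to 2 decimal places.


ratio = compressed/original = 9861/16158 = 0.610286
savings = 1 - ratio = 1 - 0.610286 = 0.389714
as a percentage: 0.389714 * 100 = 38.97%

Space savings = 1 - 9861/16158 = 38.97%


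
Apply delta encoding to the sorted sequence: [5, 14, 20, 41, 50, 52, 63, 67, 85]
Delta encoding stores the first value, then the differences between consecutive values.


First value: 5
Deltas:
  14 - 5 = 9
  20 - 14 = 6
  41 - 20 = 21
  50 - 41 = 9
  52 - 50 = 2
  63 - 52 = 11
  67 - 63 = 4
  85 - 67 = 18


Delta encoded: [5, 9, 6, 21, 9, 2, 11, 4, 18]


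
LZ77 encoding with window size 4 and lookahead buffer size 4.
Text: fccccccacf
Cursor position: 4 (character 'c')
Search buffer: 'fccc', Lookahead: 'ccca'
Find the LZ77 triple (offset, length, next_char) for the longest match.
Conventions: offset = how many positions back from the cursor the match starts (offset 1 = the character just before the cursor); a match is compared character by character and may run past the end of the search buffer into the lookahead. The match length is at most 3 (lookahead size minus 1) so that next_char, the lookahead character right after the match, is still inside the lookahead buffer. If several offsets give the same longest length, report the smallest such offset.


Try each offset into the search buffer:
  offset=1 (pos 3, char 'c'): match length 3
  offset=2 (pos 2, char 'c'): match length 3
  offset=3 (pos 1, char 'c'): match length 3
  offset=4 (pos 0, char 'f'): match length 0
Longest match has length 3, found at offsets 1, 2, 3; take the smallest, offset 1.
next_char = character at position 4 + 3 = 7 -> 'a'

Best match: offset=1, length=3 (matching 'ccc' starting at position 3)
LZ77 triple: (1, 3, 'a')
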